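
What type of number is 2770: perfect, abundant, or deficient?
deficient

Proper divisors of 2770: sum = 1 + 2 + 5 + 10 + 277 + 554 + 1385 = 2234
Since 2234 < 2770, 2770 is deficient.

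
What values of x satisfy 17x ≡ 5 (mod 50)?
x ≡ 15 (mod 50)

gcd(17, 50) = 1, which divides 5, so solutions exist.
Find 17^(-1) mod 50 by the extended Euclidean algorithm:
50 = 2 × 17 + 16  ⟹  16 = (1)·50 + (-2)·17
17 = 1 × 16 + 1  ⟹  1 = (-1)·50 + (3)·17
So (3)·17 ≡ 1 (mod 50), i.e. 17^(-1) ≡ 3 (mod 50).
x ≡ 3 × 5 = 15 ≡ 15 (mod 50).
Check: 17 × 15 = 255 ≡ 5 (mod 50).
Unique solution: x ≡ 15 (mod 50)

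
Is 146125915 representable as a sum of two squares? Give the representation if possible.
Not possible

Factorization: 146125915 = 5 × 13 × 131^3
By Fermat: n is sum of two squares iff every prime p ≡ 3 (mod 4) appears to even power.
Prime(s) ≡ 3 (mod 4) with odd exponent: [(131, 3)]
Therefore 146125915 cannot be expressed as a² + b².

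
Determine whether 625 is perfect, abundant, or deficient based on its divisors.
deficient

Proper divisors of 625: sum = 1 + 5 + 25 + 125 = 156
Since 156 < 625, 625 is deficient.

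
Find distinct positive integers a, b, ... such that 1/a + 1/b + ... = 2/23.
1/12 + 1/276

Greedy algorithm:
2/23: ceiling(23/2) = 12, use 1/12
1/276: ceiling(276/1) = 276, use 1/276
Result: 2/23 = 1/12 + 1/276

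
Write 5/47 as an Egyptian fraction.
1/10 + 1/157 + 1/73790

Greedy algorithm:
5/47: ceiling(47/5) = 10, use 1/10
3/470: ceiling(470/3) = 157, use 1/157
1/73790: ceiling(73790/1) = 73790, use 1/73790
Result: 5/47 = 1/10 + 1/157 + 1/73790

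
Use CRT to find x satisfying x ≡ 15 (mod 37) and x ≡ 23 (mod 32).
311

Using Chinese Remainder Theorem:
M = 37 × 32 = 1184
M1 = 32, M2 = 37
y1 = 32^(-1) mod 37 = 22
y2 = 37^(-1) mod 32 = 13
x = (15×32×22 + 23×37×13) mod 1184 = 311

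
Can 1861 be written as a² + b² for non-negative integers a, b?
30² + 31² (a=30, b=31)

Factorization: 1861 = 1861
By Fermat: n is sum of two squares iff every prime p ≡ 3 (mod 4) appears to even power.
All primes ≡ 3 (mod 4) appear to even power.
Search a = 0, 1, 2, … for 1861 - a² a perfect square: first hit at a = 30: 1861 - 900 = 961 = 31².
1861 = 30² + 31² = 900 + 961 ✓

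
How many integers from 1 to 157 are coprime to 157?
156

157 = 157
φ(n) = n × ∏(1 - 1/p) for each prime p dividing n
φ(157) = 157 × (1 - 1/157) = 156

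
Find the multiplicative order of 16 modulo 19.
9

19 is prime, so ord(16) divides φ(19) = 18.
Divisors of 18: 1, 2, 3, 6, 9, 18.
Repeated squaring: 16^1 ≡ 16, 16^2 ≡ 9, 16^4 ≡ 5, 16^8 ≡ 6, 16^16 ≡ 17 (mod 19).
Test 16^d mod 19 for each divisor d in increasing order:
16^1 ≡ 16
16^2 ≡ 9
16^3 = 16^2·16^1 ≡ 11
16^6 = 16^4·16^2 ≡ 7
16^9 = 16^8·16^1 ≡ 1  ← first divisor giving 1
The order is 9.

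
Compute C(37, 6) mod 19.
1

Using Lucas' theorem:
Write n=37 and k=6 in base 19:
n in base 19: [1, 18]
k in base 19: [0, 6]
C(37,6) mod 19 = ∏ C(n_i, k_i) mod 19
Digit binomials (mod 19): C(1,0) = 1; C(18,6) = 18564 ≡ 1
Product: 1 × 1 = 1 ≡ 1 (mod 19)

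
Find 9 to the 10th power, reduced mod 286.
243

Repeated squaring. Binary of 10 = 1010.
9^1 ≡ 9 (mod 286); 9^2 ≡ 81 (mod 286); 9^4 ≡ 269 (mod 286); 9^8 ≡ 3 (mod 286)
9^10 = 9^2 × 9^8 ≡ 243 (mod 286)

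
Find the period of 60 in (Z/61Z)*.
2

61 is prime, so ord(60) divides φ(61) = 60.
Divisors of 60: 1, 2, 3, 4, 5, 6, 10, 12, 15, 20, 30, 60.
Repeated squaring: 60^1 ≡ 60, 60^2 ≡ 1, 60^4 ≡ 1, 60^8 ≡ 1, 60^16 ≡ 1, 60^32 ≡ 1 (mod 61).
Test 60^d mod 61 for each divisor d in increasing order:
60^1 ≡ 60
60^2 ≡ 1  ← first divisor giving 1
The order is 2.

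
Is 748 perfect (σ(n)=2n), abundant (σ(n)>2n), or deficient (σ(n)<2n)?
abundant

Proper divisors of 748: sum = 1 + 2 + 4 + 11 + 17 + 22 + 34 + 44 + 68 + 187 + 374 = 764
Since 764 > 748, 748 is abundant.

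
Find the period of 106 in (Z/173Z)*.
43

173 is prime, so ord(106) divides φ(173) = 172.
Divisors of 172: 1, 2, 4, 43, 86, 172.
Repeated squaring: 106^1 ≡ 106, 106^2 ≡ 164, 106^4 ≡ 81, 106^8 ≡ 160, 106^16 ≡ 169, 106^32 ≡ 16, 106^64 ≡ 83, 106^128 ≡ 142 (mod 173).
Test 106^d mod 173 for each divisor d in increasing order:
106^1 ≡ 106
106^2 ≡ 164
106^4 ≡ 81
106^43 = 106^32·106^8·106^2·106^1 ≡ 1  ← first divisor giving 1
The order is 43.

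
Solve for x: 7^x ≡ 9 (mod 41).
10

Baby-step giant-step with step n = ⌈√41⌉ = 7.
Baby steps 7^j mod 41 (j:value) for j=0..6: 0:1, 1:7, 2:8, 3:15, 4:23, 5:38, 6:20.
Giant-step multiplier: 7^(-7) ≡ 7^(40-7) = 7^33 ≡ 29 (mod 41).
Giant steps γ_i = 9·29^i mod 41: γ_0=9, γ_1=15 (in table at j=3).
x = i·n + j = 1·7 + 3 = 10.
Check: 7^10 ≡ 9 (mod 41).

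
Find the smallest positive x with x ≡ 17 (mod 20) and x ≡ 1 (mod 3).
37

Using Chinese Remainder Theorem:
M = 20 × 3 = 60
M1 = 3, M2 = 20
y1 = 3^(-1) mod 20 = 7
y2 = 20^(-1) mod 3 = 2
x = (17×3×7 + 1×20×2) mod 60 = 37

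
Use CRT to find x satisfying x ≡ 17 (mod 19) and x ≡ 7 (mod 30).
397

Using Chinese Remainder Theorem:
M = 19 × 30 = 570
M1 = 30, M2 = 19
y1 = 30^(-1) mod 19 = 7
y2 = 19^(-1) mod 30 = 19
x = (17×30×7 + 7×19×19) mod 570 = 397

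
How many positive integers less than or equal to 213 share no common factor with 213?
140

213 = 3 × 71
φ(n) = n × ∏(1 - 1/p) for each prime p dividing n
φ(213) = 213 × (1 - 1/3) × (1 - 1/71) = 140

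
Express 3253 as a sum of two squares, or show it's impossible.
2² + 57² (a=2, b=57)

Factorization: 3253 = 3253
By Fermat: n is sum of two squares iff every prime p ≡ 3 (mod 4) appears to even power.
All primes ≡ 3 (mod 4) appear to even power.
Search a = 0, 1, 2, … for 3253 - a² a perfect square: first hit at a = 2: 3253 - 4 = 3249 = 57².
3253 = 2² + 57² = 4 + 3249 ✓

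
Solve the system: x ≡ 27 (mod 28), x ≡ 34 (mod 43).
335

Using Chinese Remainder Theorem:
M = 28 × 43 = 1204
M1 = 43, M2 = 28
y1 = 43^(-1) mod 28 = 15
y2 = 28^(-1) mod 43 = 20
x = (27×43×15 + 34×28×20) mod 1204 = 335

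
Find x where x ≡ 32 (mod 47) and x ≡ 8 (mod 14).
596

Using Chinese Remainder Theorem:
M = 47 × 14 = 658
M1 = 14, M2 = 47
y1 = 14^(-1) mod 47 = 37
y2 = 47^(-1) mod 14 = 3
x = (32×14×37 + 8×47×3) mod 658 = 596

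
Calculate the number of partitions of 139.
13610949895

p(n) counts ways to write n as a sum of positive integers (order ignored).
Euler's pentagonal recurrence: p(k) = p(k-1) + p(k-2) - p(k-5) - p(k-7) + p(k-12) + p(k-15) - ... (offsets j(3j∓1)/2, signs ++--, p(0)=1, p(<0)=0).
DP table for k = 0..138: p(0)=1, p(1)=1, p(2)=2, p(3)=3, p(4)=5, p(5)=7, p(6)=11, p(7)=15, p(8)=22, p(9)=30, p(10)=42, p(11)=56, p(12)=77, p(13)=101, p(14)=135, p(15)=176, p(16)=231, p(17)=297, p(18)=385, p(19)=490, p(20)=627, p(21)=792, p(22)=1002, p(23)=1255, p(24)=1575, p(25)=1958, p(26)=2436, p(27)=3010, p(28)=3718, p(29)=4565, p(30)=5604, p(31)=6842, p(32)=8349, p(33)=10143, p(34)=12310, p(35)=14883, p(36)=17977, p(37)=21637, p(38)=26015, p(39)=31185, p(40)=37338, p(41)=44583, p(42)=53174, p(43)=63261, p(44)=75175, p(45)=89134, p(46)=105558, p(47)=124754, p(48)=147273, p(49)=173525, p(50)=204226, p(51)=239943, p(52)=281589, p(53)=329931, p(54)=386155, p(55)=451276, p(56)=526823, p(57)=614154, p(58)=715220, p(59)=831820, p(60)=966467, p(61)=1121505, p(62)=1300156, p(63)=1505499, p(64)=1741630, p(65)=2012558, p(66)=2323520, p(67)=2679689, p(68)=3087735, p(69)=3554345, p(70)=4087968, p(71)=4697205, p(72)=5392783, p(73)=6185689, p(74)=7089500, p(75)=8118264, p(76)=9289091, p(77)=10619863, p(78)=12132164, p(79)=13848650, p(80)=15796476, p(81)=18004327, p(82)=20506255, p(83)=23338469, p(84)=26543660, p(85)=30167357, p(86)=34262962, p(87)=38887673, p(88)=44108109, p(89)=49995925, p(90)=56634173, p(91)=64112359, p(92)=72533807, p(93)=82010177, p(94)=92669720, p(95)=104651419, p(96)=118114304, p(97)=133230930, p(98)=150198136, p(99)=169229875, p(100)=190569292, p(101)=214481126, p(102)=241265379, p(103)=271248950, p(104)=304801365, p(105)=342325709, p(106)=384276336, p(107)=431149389, p(108)=483502844, p(109)=541946240, p(110)=607163746, p(111)=679903203, p(112)=761002156, p(113)=851376628, p(114)=952050665, p(115)=1064144451, p(116)=1188908248, p(117)=1327710076, p(118)=1482074143, p(119)=1653668665, p(120)=1844349560, p(121)=2056148051, p(122)=2291320912, p(123)=2552338241, p(124)=2841940500, p(125)=3163127352, p(126)=3519222692, p(127)=3913864295, p(128)=4351078600, p(129)=4835271870, p(130)=5371315400, p(131)=5964539504, p(132)=6620830889, p(133)=7346629512, p(134)=8149040695, p(135)=9035836076, p(136)=10015581680, p(137)=11097645016, p(138)=12292341831.
Final step: p(139) = p(138) + p(137) - p(134) - p(132) + p(127) + p(124) - p(117) - p(113) + p(104) + p(99) - p(88) - p(82) + p(69) + p(62) - p(47) - p(39) + p(22) + p(13)
= 12292341831 + 11097645016 - 8149040695 - 6620830889 + 3913864295 + 2841940500 - 1327710076 - 851376628 + 304801365 + 169229875 - 44108109 - 20506255 + 3554345 + 1300156 - 124754 - 31185 + 1002 + 101
= 13610949895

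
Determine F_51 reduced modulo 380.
154

Matrix identity: Q^n = [[F_(n+1), F_n], [F_n, F_(n-1)]] with Q = [[1,1],[1,0]].
n = 51 = 110011₂. Square-and-multiply, entries mod 380:
Q^1 = [[1,1],[1,0]]
Q^3 = (Q^1)²·Q = [[3,2],[2,1]]
Q^6 = (Q^3)² = [[13,8],[8,5]]
Q^12 = (Q^6)² = [[233,144],[144,89]]
Q^25 = (Q^12)²·Q = [[173,165],[165,8]]
Q^51 = (Q^25)²·Q = [[379,154],[154,225]]
F_51 mod 380 = Q^51[0][1] = 154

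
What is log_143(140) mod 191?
17

Baby-step giant-step with step n = ⌈√191⌉ = 14.
Baby steps 143^j mod 191 (j:value) for j=0..13: 0:1, 1:143, 2:12, 3:188, 4:144, 5:155, 6:9, 7:141, 8:108, 9:164, 10:150, 11:58, 12:81, 13:123.
Giant-step multiplier: 143^(-14) ≡ 143^(190-14) = 143^176 ≡ 45 (mod 191).
Giant steps γ_i = 140·45^i mod 191: γ_0=140, γ_1=188 (in table at j=3).
x = i·n + j = 1·14 + 3 = 17.
Check: 143^17 ≡ 140 (mod 191).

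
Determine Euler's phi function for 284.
140

284 = 2^2 × 71
φ(n) = n × ∏(1 - 1/p) for each prime p dividing n
φ(284) = 284 × (1 - 1/2) × (1 - 1/71) = 140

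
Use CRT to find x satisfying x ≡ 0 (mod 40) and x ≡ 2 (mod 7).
240

Using Chinese Remainder Theorem:
M = 40 × 7 = 280
M1 = 7, M2 = 40
y1 = 7^(-1) mod 40 = 23
y2 = 40^(-1) mod 7 = 3
x = (0×7×23 + 2×40×3) mod 280 = 240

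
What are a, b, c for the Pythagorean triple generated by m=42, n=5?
(1739, 420, 1789)

Euclid's formula: a = m² - n², b = 2mn, c = m² + n²
m = 42, n = 5
a = 42² - 5² = 1764 - 25 = 1739
b = 2 × 42 × 5 = 420
c = 42² + 5² = 1764 + 25 = 1789
Verification: 1739² + 420² = 3024121 + 176400 = 3200521 = 1789² ✓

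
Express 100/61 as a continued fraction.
[1; 1, 1, 1, 3, 2, 2]

Euclidean algorithm steps:
100 = 1 × 61 + 39
61 = 1 × 39 + 22
39 = 1 × 22 + 17
22 = 1 × 17 + 5
17 = 3 × 5 + 2
5 = 2 × 2 + 1
2 = 2 × 1 + 0
Continued fraction: [1; 1, 1, 1, 3, 2, 2]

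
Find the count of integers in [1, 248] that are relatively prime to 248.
120

248 = 2^3 × 31
φ(n) = n × ∏(1 - 1/p) for each prime p dividing n
φ(248) = 248 × (1 - 1/2) × (1 - 1/31) = 120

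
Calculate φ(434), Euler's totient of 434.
180

434 = 2 × 7 × 31
φ(n) = n × ∏(1 - 1/p) for each prime p dividing n
φ(434) = 434 × (1 - 1/2) × (1 - 1/7) × (1 - 1/31) = 180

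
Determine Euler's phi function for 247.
216

247 = 13 × 19
φ(n) = n × ∏(1 - 1/p) for each prime p dividing n
φ(247) = 247 × (1 - 1/13) × (1 - 1/19) = 216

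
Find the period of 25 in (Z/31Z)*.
3

31 is prime, so ord(25) divides φ(31) = 30.
Divisors of 30: 1, 2, 3, 5, 6, 10, 15, 30.
Repeated squaring: 25^1 ≡ 25, 25^2 ≡ 5, 25^4 ≡ 25, 25^8 ≡ 5, 25^16 ≡ 25 (mod 31).
Test 25^d mod 31 for each divisor d in increasing order:
25^1 ≡ 25
25^2 ≡ 5
25^3 = 25^2·25^1 ≡ 1  ← first divisor giving 1
The order is 3.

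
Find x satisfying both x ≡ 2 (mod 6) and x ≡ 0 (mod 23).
92

Using Chinese Remainder Theorem:
M = 6 × 23 = 138
M1 = 23, M2 = 6
y1 = 23^(-1) mod 6 = 5
y2 = 6^(-1) mod 23 = 4
x = (2×23×5 + 0×6×4) mod 138 = 92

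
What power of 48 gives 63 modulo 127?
27

Baby-step giant-step with step n = ⌈√127⌉ = 12.
Baby steps 48^j mod 127 (j:value) for j=0..11: 0:1, 1:48, 2:18, 3:102, 4:70, 5:58, 6:117, 7:28, 8:74, 9:123, 10:62, 11:55.
Giant-step multiplier: 48^(-12) ≡ 48^(126-12) = 48^114 ≡ 47 (mod 127).
Giant steps γ_i = 63·47^i mod 127: γ_0=63, γ_1=40, γ_2=102 (in table at j=3).
x = i·n + j = 2·12 + 3 = 27.
Check: 48^27 ≡ 63 (mod 127).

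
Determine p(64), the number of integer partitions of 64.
1741630

p(n) counts ways to write n as a sum of positive integers (order ignored).
Euler's pentagonal recurrence: p(k) = p(k-1) + p(k-2) - p(k-5) - p(k-7) + p(k-12) + p(k-15) - ... (offsets j(3j∓1)/2, signs ++--, p(0)=1, p(<0)=0).
DP table for k = 0..63: p(0)=1, p(1)=1, p(2)=2, p(3)=3, p(4)=5, p(5)=7, p(6)=11, p(7)=15, p(8)=22, p(9)=30, p(10)=42, p(11)=56, p(12)=77, p(13)=101, p(14)=135, p(15)=176, p(16)=231, p(17)=297, p(18)=385, p(19)=490, p(20)=627, p(21)=792, p(22)=1002, p(23)=1255, p(24)=1575, p(25)=1958, p(26)=2436, p(27)=3010, p(28)=3718, p(29)=4565, p(30)=5604, p(31)=6842, p(32)=8349, p(33)=10143, p(34)=12310, p(35)=14883, p(36)=17977, p(37)=21637, p(38)=26015, p(39)=31185, p(40)=37338, p(41)=44583, p(42)=53174, p(43)=63261, p(44)=75175, p(45)=89134, p(46)=105558, p(47)=124754, p(48)=147273, p(49)=173525, p(50)=204226, p(51)=239943, p(52)=281589, p(53)=329931, p(54)=386155, p(55)=451276, p(56)=526823, p(57)=614154, p(58)=715220, p(59)=831820, p(60)=966467, p(61)=1121505, p(62)=1300156, p(63)=1505499.
Final step: p(64) = p(63) + p(62) - p(59) - p(57) + p(52) + p(49) - p(42) - p(38) + p(29) + p(24) - p(13) - p(7)
= 1505499 + 1300156 - 831820 - 614154 + 281589 + 173525 - 53174 - 26015 + 4565 + 1575 - 101 - 15
= 1741630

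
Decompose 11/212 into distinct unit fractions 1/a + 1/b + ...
1/20 + 1/530

Greedy algorithm:
11/212: ceiling(212/11) = 20, use 1/20
1/530: ceiling(530/1) = 530, use 1/530
Result: 11/212 = 1/20 + 1/530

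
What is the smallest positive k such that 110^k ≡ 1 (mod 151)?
25

151 is prime, so ord(110) divides φ(151) = 150.
Divisors of 150: 1, 2, 3, 5, 6, 10, 15, 25, 30, 50, 75, 150.
Repeated squaring: 110^1 ≡ 110, 110^2 ≡ 20, 110^4 ≡ 98, 110^8 ≡ 91, 110^16 ≡ 127, 110^32 ≡ 123, 110^64 ≡ 29, 110^128 ≡ 86 (mod 151).
Test 110^d mod 151 for each divisor d in increasing order:
110^1 ≡ 110
110^2 ≡ 20
110^3 = 110^2·110^1 ≡ 86
110^5 = 110^4·110^1 ≡ 59
110^6 = 110^4·110^2 ≡ 148
110^10 = 110^8·110^2 ≡ 8
110^15 = 110^8·110^4·110^2·110^1 ≡ 19
110^25 = 110^16·110^8·110^1 ≡ 1  ← first divisor giving 1
The order is 25.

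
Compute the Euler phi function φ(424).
208

424 = 2^3 × 53
φ(n) = n × ∏(1 - 1/p) for each prime p dividing n
φ(424) = 424 × (1 - 1/2) × (1 - 1/53) = 208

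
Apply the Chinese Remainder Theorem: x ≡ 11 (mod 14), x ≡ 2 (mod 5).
67

Using Chinese Remainder Theorem:
M = 14 × 5 = 70
M1 = 5, M2 = 14
y1 = 5^(-1) mod 14 = 3
y2 = 14^(-1) mod 5 = 4
x = (11×5×3 + 2×14×4) mod 70 = 67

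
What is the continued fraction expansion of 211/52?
[4; 17, 3]

Euclidean algorithm steps:
211 = 4 × 52 + 3
52 = 17 × 3 + 1
3 = 3 × 1 + 0
Continued fraction: [4; 17, 3]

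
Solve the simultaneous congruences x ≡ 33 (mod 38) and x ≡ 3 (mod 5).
33

Using Chinese Remainder Theorem:
M = 38 × 5 = 190
M1 = 5, M2 = 38
y1 = 5^(-1) mod 38 = 23
y2 = 38^(-1) mod 5 = 2
x = (33×5×23 + 3×38×2) mod 190 = 33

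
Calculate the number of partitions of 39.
31185

p(n) counts ways to write n as a sum of positive integers (order ignored).
Euler's pentagonal recurrence: p(k) = p(k-1) + p(k-2) - p(k-5) - p(k-7) + p(k-12) + p(k-15) - ... (offsets j(3j∓1)/2, signs ++--, p(0)=1, p(<0)=0).
DP table for k = 0..38: p(0)=1, p(1)=1, p(2)=2, p(3)=3, p(4)=5, p(5)=7, p(6)=11, p(7)=15, p(8)=22, p(9)=30, p(10)=42, p(11)=56, p(12)=77, p(13)=101, p(14)=135, p(15)=176, p(16)=231, p(17)=297, p(18)=385, p(19)=490, p(20)=627, p(21)=792, p(22)=1002, p(23)=1255, p(24)=1575, p(25)=1958, p(26)=2436, p(27)=3010, p(28)=3718, p(29)=4565, p(30)=5604, p(31)=6842, p(32)=8349, p(33)=10143, p(34)=12310, p(35)=14883, p(36)=17977, p(37)=21637, p(38)=26015.
Final step: p(39) = p(38) + p(37) - p(34) - p(32) + p(27) + p(24) - p(17) - p(13) + p(4)
= 26015 + 21637 - 12310 - 8349 + 3010 + 1575 - 297 - 101 + 5
= 31185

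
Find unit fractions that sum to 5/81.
1/17 + 1/345 + 1/158355

Greedy algorithm:
5/81: ceiling(81/5) = 17, use 1/17
4/1377: ceiling(1377/4) = 345, use 1/345
1/158355: ceiling(158355/1) = 158355, use 1/158355
Result: 5/81 = 1/17 + 1/345 + 1/158355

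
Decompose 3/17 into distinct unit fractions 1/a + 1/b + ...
1/6 + 1/102

Greedy algorithm:
3/17: ceiling(17/3) = 6, use 1/6
1/102: ceiling(102/1) = 102, use 1/102
Result: 3/17 = 1/6 + 1/102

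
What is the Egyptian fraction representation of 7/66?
1/10 + 1/165

Greedy algorithm:
7/66: ceiling(66/7) = 10, use 1/10
1/165: ceiling(165/1) = 165, use 1/165
Result: 7/66 = 1/10 + 1/165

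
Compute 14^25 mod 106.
34

Repeated squaring. Binary of 25 = 11001.
14^1 ≡ 14 (mod 106); 14^2 ≡ 90 (mod 106); 14^4 ≡ 44 (mod 106); 14^8 ≡ 28 (mod 106); 14^16 ≡ 42 (mod 106)
14^25 = 14^1 × 14^8 × 14^16 ≡ 34 (mod 106)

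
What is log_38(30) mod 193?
109

Baby-step giant-step with step n = ⌈√193⌉ = 14.
Baby steps 38^j mod 193 (j:value) for j=0..13: 0:1, 1:38, 2:93, 3:60, 4:157, 5:176, 6:126, 7:156, 8:138, 9:33, 10:96, 11:174, 12:50, 13:163.
Giant-step multiplier: 38^(-14) ≡ 38^(192-14) = 38^178 ≡ 118 (mod 193).
Giant steps γ_i = 30·118^i mod 193: γ_0=30, γ_1=66, γ_2=68, γ_3=111, γ_4=167, γ_5=20, γ_6=44, γ_7=174 (in table at j=11).
x = i·n + j = 7·14 + 11 = 109.
Check: 38^109 ≡ 30 (mod 193).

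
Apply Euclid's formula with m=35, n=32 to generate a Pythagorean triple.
(201, 2240, 2249)

Euclid's formula: a = m² - n², b = 2mn, c = m² + n²
m = 35, n = 32
a = 35² - 32² = 1225 - 1024 = 201
b = 2 × 35 × 32 = 2240
c = 35² + 32² = 1225 + 1024 = 2249
Verification: 201² + 2240² = 40401 + 5017600 = 5058001 = 2249² ✓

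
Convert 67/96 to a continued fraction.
[0; 1, 2, 3, 4, 2]

Euclidean algorithm steps:
67 = 0 × 96 + 67
96 = 1 × 67 + 29
67 = 2 × 29 + 9
29 = 3 × 9 + 2
9 = 4 × 2 + 1
2 = 2 × 1 + 0
Continued fraction: [0; 1, 2, 3, 4, 2]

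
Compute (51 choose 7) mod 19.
6

Using Lucas' theorem:
Write n=51 and k=7 in base 19:
n in base 19: [2, 13]
k in base 19: [0, 7]
C(51,7) mod 19 = ∏ C(n_i, k_i) mod 19
Digit binomials (mod 19): C(2,0) = 1; C(13,7) = 1716 ≡ 6
Product: 1 × 6 = 6 ≡ 6 (mod 19)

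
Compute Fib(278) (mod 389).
46

Matrix identity: Q^n = [[F_(n+1), F_n], [F_n, F_(n-1)]] with Q = [[1,1],[1,0]].
n = 278 = 100010110₂. Square-and-multiply, entries mod 389:
Q^1 = [[1,1],[1,0]]
Q^2 = (Q^1)² = [[2,1],[1,1]]
Q^4 = (Q^2)² = [[5,3],[3,2]]
Q^8 = (Q^4)² = [[34,21],[21,13]]
Q^17 = (Q^8)²·Q = [[250,41],[41,209]]
Q^34 = (Q^17)² = [[385,147],[147,238]]
Q^69 = (Q^34)²·Q = [[7,230],[230,166]]
Q^139 = (Q^69)²·Q = [[157,45],[45,112]]
Q^278 = (Q^139)² = [[222,46],[46,176]]
F_278 mod 389 = Q^278[0][1] = 46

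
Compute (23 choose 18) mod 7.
0

Using Lucas' theorem:
Write n=23 and k=18 in base 7:
n in base 7: [3, 2]
k in base 7: [2, 4]
C(23,18) mod 7 = ∏ C(n_i, k_i) mod 7
Digit binomials (mod 7): C(3,2) = 3; C(2,4) = 0 (k_i > n_i)
Product: 3 × 0 = 0 ≡ 0 (mod 7)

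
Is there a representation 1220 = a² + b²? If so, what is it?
8² + 34² (a=8, b=34)

Factorization: 1220 = 2^2 × 5 × 61
By Fermat: n is sum of two squares iff every prime p ≡ 3 (mod 4) appears to even power.
All primes ≡ 3 (mod 4) appear to even power.
Search a = 0, 1, 2, … for 1220 - a² a perfect square: first hit at a = 8: 1220 - 64 = 1156 = 34².
1220 = 8² + 34² = 64 + 1156 ✓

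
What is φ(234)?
72

234 = 2 × 3^2 × 13
φ(n) = n × ∏(1 - 1/p) for each prime p dividing n
φ(234) = 234 × (1 - 1/2) × (1 - 1/3) × (1 - 1/13) = 72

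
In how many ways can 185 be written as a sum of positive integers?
1071823774337

p(n) counts ways to write n as a sum of positive integers (order ignored).
Euler's pentagonal recurrence: p(k) = p(k-1) + p(k-2) - p(k-5) - p(k-7) + p(k-12) + p(k-15) - ... (offsets j(3j∓1)/2, signs ++--, p(0)=1, p(<0)=0).
DP table for k = 0..184: p(0)=1, p(1)=1, p(2)=2, p(3)=3, p(4)=5, p(5)=7, p(6)=11, p(7)=15, p(8)=22, p(9)=30, p(10)=42, p(11)=56, p(12)=77, p(13)=101, p(14)=135, p(15)=176, p(16)=231, p(17)=297, p(18)=385, p(19)=490, p(20)=627, p(21)=792, p(22)=1002, p(23)=1255, p(24)=1575, p(25)=1958, p(26)=2436, p(27)=3010, p(28)=3718, p(29)=4565, p(30)=5604, p(31)=6842, p(32)=8349, p(33)=10143, p(34)=12310, p(35)=14883, p(36)=17977, p(37)=21637, p(38)=26015, p(39)=31185, p(40)=37338, p(41)=44583, p(42)=53174, p(43)=63261, p(44)=75175, p(45)=89134, p(46)=105558, p(47)=124754, p(48)=147273, p(49)=173525, p(50)=204226, p(51)=239943, p(52)=281589, p(53)=329931, p(54)=386155, p(55)=451276, p(56)=526823, p(57)=614154, p(58)=715220, p(59)=831820, p(60)=966467, p(61)=1121505, p(62)=1300156, p(63)=1505499, p(64)=1741630, p(65)=2012558, p(66)=2323520, p(67)=2679689, p(68)=3087735, p(69)=3554345, p(70)=4087968, p(71)=4697205, p(72)=5392783, p(73)=6185689, p(74)=7089500, p(75)=8118264, p(76)=9289091, p(77)=10619863, p(78)=12132164, p(79)=13848650, p(80)=15796476, p(81)=18004327, p(82)=20506255, p(83)=23338469, p(84)=26543660, p(85)=30167357, p(86)=34262962, p(87)=38887673, p(88)=44108109, p(89)=49995925, p(90)=56634173, p(91)=64112359, p(92)=72533807, p(93)=82010177, p(94)=92669720, p(95)=104651419, p(96)=118114304, p(97)=133230930, p(98)=150198136, p(99)=169229875, p(100)=190569292, p(101)=214481126, p(102)=241265379, p(103)=271248950, p(104)=304801365, p(105)=342325709, p(106)=384276336, p(107)=431149389, p(108)=483502844, p(109)=541946240, p(110)=607163746, p(111)=679903203, p(112)=761002156, p(113)=851376628, p(114)=952050665, p(115)=1064144451, p(116)=1188908248, p(117)=1327710076, p(118)=1482074143, p(119)=1653668665, p(120)=1844349560, p(121)=2056148051, p(122)=2291320912, p(123)=2552338241, p(124)=2841940500, p(125)=3163127352, p(126)=3519222692, p(127)=3913864295, p(128)=4351078600, p(129)=4835271870, p(130)=5371315400, p(131)=5964539504, p(132)=6620830889, p(133)=7346629512, p(134)=8149040695, p(135)=9035836076, p(136)=10015581680, p(137)=11097645016, p(138)=12292341831, p(139)=13610949895, p(140)=15065878135, p(141)=16670689208, p(142)=18440293320, p(143)=20390982757, p(144)=22540654445, p(145)=24908858009, p(146)=27517052599, p(147)=30388671978, p(148)=33549419497, p(149)=37027355200, p(150)=40853235313, p(151)=45060624582, p(152)=49686288421, p(153)=54770336324, p(154)=60356673280, p(155)=66493182097, p(156)=73232243759, p(157)=80630964769, p(158)=88751778802, p(159)=97662728555, p(160)=107438159466, p(161)=118159068427, p(162)=129913904637, p(163)=142798995930, p(164)=156919475295, p(165)=172389800255, p(166)=189334822579, p(167)=207890420102, p(168)=228204732751, p(169)=250438925115, p(170)=274768617130, p(171)=301384802048, p(172)=330495499613, p(173)=362326859895, p(174)=397125074750, p(175)=435157697830, p(176)=476715857290, p(177)=522115831195, p(178)=571701605655, p(179)=625846753120, p(180)=684957390936, p(181)=749474411781, p(182)=819876908323, p(183)=896684817527, p(184)=980462880430.
Final step: p(185) = p(184) + p(183) - p(180) - p(178) + p(173) + p(170) - p(163) - p(159) + p(150) + p(145) - p(134) - p(128) + p(115) + p(108) - p(93) - p(85) + p(68) + p(59) - p(40) - p(30) + p(9)
= 980462880430 + 896684817527 - 684957390936 - 571701605655 + 362326859895 + 274768617130 - 142798995930 - 97662728555 + 40853235313 + 24908858009 - 8149040695 - 4351078600 + 1064144451 + 483502844 - 82010177 - 30167357 + 3087735 + 831820 - 37338 - 5604 + 30
= 1071823774337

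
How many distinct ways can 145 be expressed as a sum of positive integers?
24908858009

p(n) counts ways to write n as a sum of positive integers (order ignored).
Euler's pentagonal recurrence: p(k) = p(k-1) + p(k-2) - p(k-5) - p(k-7) + p(k-12) + p(k-15) - ... (offsets j(3j∓1)/2, signs ++--, p(0)=1, p(<0)=0).
DP table for k = 0..144: p(0)=1, p(1)=1, p(2)=2, p(3)=3, p(4)=5, p(5)=7, p(6)=11, p(7)=15, p(8)=22, p(9)=30, p(10)=42, p(11)=56, p(12)=77, p(13)=101, p(14)=135, p(15)=176, p(16)=231, p(17)=297, p(18)=385, p(19)=490, p(20)=627, p(21)=792, p(22)=1002, p(23)=1255, p(24)=1575, p(25)=1958, p(26)=2436, p(27)=3010, p(28)=3718, p(29)=4565, p(30)=5604, p(31)=6842, p(32)=8349, p(33)=10143, p(34)=12310, p(35)=14883, p(36)=17977, p(37)=21637, p(38)=26015, p(39)=31185, p(40)=37338, p(41)=44583, p(42)=53174, p(43)=63261, p(44)=75175, p(45)=89134, p(46)=105558, p(47)=124754, p(48)=147273, p(49)=173525, p(50)=204226, p(51)=239943, p(52)=281589, p(53)=329931, p(54)=386155, p(55)=451276, p(56)=526823, p(57)=614154, p(58)=715220, p(59)=831820, p(60)=966467, p(61)=1121505, p(62)=1300156, p(63)=1505499, p(64)=1741630, p(65)=2012558, p(66)=2323520, p(67)=2679689, p(68)=3087735, p(69)=3554345, p(70)=4087968, p(71)=4697205, p(72)=5392783, p(73)=6185689, p(74)=7089500, p(75)=8118264, p(76)=9289091, p(77)=10619863, p(78)=12132164, p(79)=13848650, p(80)=15796476, p(81)=18004327, p(82)=20506255, p(83)=23338469, p(84)=26543660, p(85)=30167357, p(86)=34262962, p(87)=38887673, p(88)=44108109, p(89)=49995925, p(90)=56634173, p(91)=64112359, p(92)=72533807, p(93)=82010177, p(94)=92669720, p(95)=104651419, p(96)=118114304, p(97)=133230930, p(98)=150198136, p(99)=169229875, p(100)=190569292, p(101)=214481126, p(102)=241265379, p(103)=271248950, p(104)=304801365, p(105)=342325709, p(106)=384276336, p(107)=431149389, p(108)=483502844, p(109)=541946240, p(110)=607163746, p(111)=679903203, p(112)=761002156, p(113)=851376628, p(114)=952050665, p(115)=1064144451, p(116)=1188908248, p(117)=1327710076, p(118)=1482074143, p(119)=1653668665, p(120)=1844349560, p(121)=2056148051, p(122)=2291320912, p(123)=2552338241, p(124)=2841940500, p(125)=3163127352, p(126)=3519222692, p(127)=3913864295, p(128)=4351078600, p(129)=4835271870, p(130)=5371315400, p(131)=5964539504, p(132)=6620830889, p(133)=7346629512, p(134)=8149040695, p(135)=9035836076, p(136)=10015581680, p(137)=11097645016, p(138)=12292341831, p(139)=13610949895, p(140)=15065878135, p(141)=16670689208, p(142)=18440293320, p(143)=20390982757, p(144)=22540654445.
Final step: p(145) = p(144) + p(143) - p(140) - p(138) + p(133) + p(130) - p(123) - p(119) + p(110) + p(105) - p(94) - p(88) + p(75) + p(68) - p(53) - p(45) + p(28) + p(19) - p(0)
= 22540654445 + 20390982757 - 15065878135 - 12292341831 + 7346629512 + 5371315400 - 2552338241 - 1653668665 + 607163746 + 342325709 - 92669720 - 44108109 + 8118264 + 3087735 - 329931 - 89134 + 3718 + 490 - 1
= 24908858009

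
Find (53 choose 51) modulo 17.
1

Using Lucas' theorem:
Write n=53 and k=51 in base 17:
n in base 17: [3, 2]
k in base 17: [3, 0]
C(53,51) mod 17 = ∏ C(n_i, k_i) mod 17
Digit binomials (mod 17): C(3,3) = 1; C(2,0) = 1
Product: 1 × 1 = 1 ≡ 1 (mod 17)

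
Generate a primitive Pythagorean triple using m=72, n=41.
(3503, 5904, 6865)

Euclid's formula: a = m² - n², b = 2mn, c = m² + n²
m = 72, n = 41
a = 72² - 41² = 5184 - 1681 = 3503
b = 2 × 72 × 41 = 5904
c = 72² + 41² = 5184 + 1681 = 6865
Verification: 3503² + 5904² = 12271009 + 34857216 = 47128225 = 6865² ✓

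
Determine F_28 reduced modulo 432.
291

Matrix identity: Q^n = [[F_(n+1), F_n], [F_n, F_(n-1)]] with Q = [[1,1],[1,0]].
n = 28 = 11100₂. Square-and-multiply, entries mod 432:
Q^1 = [[1,1],[1,0]]
Q^3 = (Q^1)²·Q = [[3,2],[2,1]]
Q^7 = (Q^3)²·Q = [[21,13],[13,8]]
Q^14 = (Q^7)² = [[178,377],[377,233]]
Q^28 = (Q^14)² = [[149,291],[291,290]]
F_28 mod 432 = Q^28[0][1] = 291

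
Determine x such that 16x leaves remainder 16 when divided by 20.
x ≡ 1 (mod 5)

gcd(16, 20) = 4, which divides 16, so solutions exist.
Divide through by 4: 4x ≡ 4 (mod 5).
Find 4^(-1) mod 5 by the extended Euclidean algorithm:
5 = 1 × 4 + 1  ⟹  1 = (1)·5 + (-1)·4
So (-1)·4 ≡ 1 (mod 5), i.e. 4^(-1) ≡ -1 ≡ 4 (mod 5).
x ≡ 4 × 4 = 16 ≡ 1 (mod 5).
Check: 16 × 1 = 16 ≡ 16 (mod 20).
x ≡ 1 (mod 5), giving 4 solutions mod 20.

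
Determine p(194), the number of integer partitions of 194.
2366022741845

p(n) counts ways to write n as a sum of positive integers (order ignored).
Euler's pentagonal recurrence: p(k) = p(k-1) + p(k-2) - p(k-5) - p(k-7) + p(k-12) + p(k-15) - ... (offsets j(3j∓1)/2, signs ++--, p(0)=1, p(<0)=0).
DP table for k = 0..193: p(0)=1, p(1)=1, p(2)=2, p(3)=3, p(4)=5, p(5)=7, p(6)=11, p(7)=15, p(8)=22, p(9)=30, p(10)=42, p(11)=56, p(12)=77, p(13)=101, p(14)=135, p(15)=176, p(16)=231, p(17)=297, p(18)=385, p(19)=490, p(20)=627, p(21)=792, p(22)=1002, p(23)=1255, p(24)=1575, p(25)=1958, p(26)=2436, p(27)=3010, p(28)=3718, p(29)=4565, p(30)=5604, p(31)=6842, p(32)=8349, p(33)=10143, p(34)=12310, p(35)=14883, p(36)=17977, p(37)=21637, p(38)=26015, p(39)=31185, p(40)=37338, p(41)=44583, p(42)=53174, p(43)=63261, p(44)=75175, p(45)=89134, p(46)=105558, p(47)=124754, p(48)=147273, p(49)=173525, p(50)=204226, p(51)=239943, p(52)=281589, p(53)=329931, p(54)=386155, p(55)=451276, p(56)=526823, p(57)=614154, p(58)=715220, p(59)=831820, p(60)=966467, p(61)=1121505, p(62)=1300156, p(63)=1505499, p(64)=1741630, p(65)=2012558, p(66)=2323520, p(67)=2679689, p(68)=3087735, p(69)=3554345, p(70)=4087968, p(71)=4697205, p(72)=5392783, p(73)=6185689, p(74)=7089500, p(75)=8118264, p(76)=9289091, p(77)=10619863, p(78)=12132164, p(79)=13848650, p(80)=15796476, p(81)=18004327, p(82)=20506255, p(83)=23338469, p(84)=26543660, p(85)=30167357, p(86)=34262962, p(87)=38887673, p(88)=44108109, p(89)=49995925, p(90)=56634173, p(91)=64112359, p(92)=72533807, p(93)=82010177, p(94)=92669720, p(95)=104651419, p(96)=118114304, p(97)=133230930, p(98)=150198136, p(99)=169229875, p(100)=190569292, p(101)=214481126, p(102)=241265379, p(103)=271248950, p(104)=304801365, p(105)=342325709, p(106)=384276336, p(107)=431149389, p(108)=483502844, p(109)=541946240, p(110)=607163746, p(111)=679903203, p(112)=761002156, p(113)=851376628, p(114)=952050665, p(115)=1064144451, p(116)=1188908248, p(117)=1327710076, p(118)=1482074143, p(119)=1653668665, p(120)=1844349560, p(121)=2056148051, p(122)=2291320912, p(123)=2552338241, p(124)=2841940500, p(125)=3163127352, p(126)=3519222692, p(127)=3913864295, p(128)=4351078600, p(129)=4835271870, p(130)=5371315400, p(131)=5964539504, p(132)=6620830889, p(133)=7346629512, p(134)=8149040695, p(135)=9035836076, p(136)=10015581680, p(137)=11097645016, p(138)=12292341831, p(139)=13610949895, p(140)=15065878135, p(141)=16670689208, p(142)=18440293320, p(143)=20390982757, p(144)=22540654445, p(145)=24908858009, p(146)=27517052599, p(147)=30388671978, p(148)=33549419497, p(149)=37027355200, p(150)=40853235313, p(151)=45060624582, p(152)=49686288421, p(153)=54770336324, p(154)=60356673280, p(155)=66493182097, p(156)=73232243759, p(157)=80630964769, p(158)=88751778802, p(159)=97662728555, p(160)=107438159466, p(161)=118159068427, p(162)=129913904637, p(163)=142798995930, p(164)=156919475295, p(165)=172389800255, p(166)=189334822579, p(167)=207890420102, p(168)=228204732751, p(169)=250438925115, p(170)=274768617130, p(171)=301384802048, p(172)=330495499613, p(173)=362326859895, p(174)=397125074750, p(175)=435157697830, p(176)=476715857290, p(177)=522115831195, p(178)=571701605655, p(179)=625846753120, p(180)=684957390936, p(181)=749474411781, p(182)=819876908323, p(183)=896684817527, p(184)=980462880430, p(185)=1071823774337, p(186)=1171432692373, p(187)=1280011042268, p(188)=1398341745571, p(189)=1527273599625, p(190)=1667727404093, p(191)=1820701100652, p(192)=1987276856363, p(193)=2168627105469.
Final step: p(194) = p(193) + p(192) - p(189) - p(187) + p(182) + p(179) - p(172) - p(168) + p(159) + p(154) - p(143) - p(137) + p(124) + p(117) - p(102) - p(94) + p(77) + p(68) - p(49) - p(39) + p(18) + p(7)
= 2168627105469 + 1987276856363 - 1527273599625 - 1280011042268 + 819876908323 + 625846753120 - 330495499613 - 228204732751 + 97662728555 + 60356673280 - 20390982757 - 11097645016 + 2841940500 + 1327710076 - 241265379 - 92669720 + 10619863 + 3087735 - 173525 - 31185 + 385 + 15
= 2366022741845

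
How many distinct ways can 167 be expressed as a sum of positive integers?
207890420102

p(n) counts ways to write n as a sum of positive integers (order ignored).
Euler's pentagonal recurrence: p(k) = p(k-1) + p(k-2) - p(k-5) - p(k-7) + p(k-12) + p(k-15) - ... (offsets j(3j∓1)/2, signs ++--, p(0)=1, p(<0)=0).
DP table for k = 0..166: p(0)=1, p(1)=1, p(2)=2, p(3)=3, p(4)=5, p(5)=7, p(6)=11, p(7)=15, p(8)=22, p(9)=30, p(10)=42, p(11)=56, p(12)=77, p(13)=101, p(14)=135, p(15)=176, p(16)=231, p(17)=297, p(18)=385, p(19)=490, p(20)=627, p(21)=792, p(22)=1002, p(23)=1255, p(24)=1575, p(25)=1958, p(26)=2436, p(27)=3010, p(28)=3718, p(29)=4565, p(30)=5604, p(31)=6842, p(32)=8349, p(33)=10143, p(34)=12310, p(35)=14883, p(36)=17977, p(37)=21637, p(38)=26015, p(39)=31185, p(40)=37338, p(41)=44583, p(42)=53174, p(43)=63261, p(44)=75175, p(45)=89134, p(46)=105558, p(47)=124754, p(48)=147273, p(49)=173525, p(50)=204226, p(51)=239943, p(52)=281589, p(53)=329931, p(54)=386155, p(55)=451276, p(56)=526823, p(57)=614154, p(58)=715220, p(59)=831820, p(60)=966467, p(61)=1121505, p(62)=1300156, p(63)=1505499, p(64)=1741630, p(65)=2012558, p(66)=2323520, p(67)=2679689, p(68)=3087735, p(69)=3554345, p(70)=4087968, p(71)=4697205, p(72)=5392783, p(73)=6185689, p(74)=7089500, p(75)=8118264, p(76)=9289091, p(77)=10619863, p(78)=12132164, p(79)=13848650, p(80)=15796476, p(81)=18004327, p(82)=20506255, p(83)=23338469, p(84)=26543660, p(85)=30167357, p(86)=34262962, p(87)=38887673, p(88)=44108109, p(89)=49995925, p(90)=56634173, p(91)=64112359, p(92)=72533807, p(93)=82010177, p(94)=92669720, p(95)=104651419, p(96)=118114304, p(97)=133230930, p(98)=150198136, p(99)=169229875, p(100)=190569292, p(101)=214481126, p(102)=241265379, p(103)=271248950, p(104)=304801365, p(105)=342325709, p(106)=384276336, p(107)=431149389, p(108)=483502844, p(109)=541946240, p(110)=607163746, p(111)=679903203, p(112)=761002156, p(113)=851376628, p(114)=952050665, p(115)=1064144451, p(116)=1188908248, p(117)=1327710076, p(118)=1482074143, p(119)=1653668665, p(120)=1844349560, p(121)=2056148051, p(122)=2291320912, p(123)=2552338241, p(124)=2841940500, p(125)=3163127352, p(126)=3519222692, p(127)=3913864295, p(128)=4351078600, p(129)=4835271870, p(130)=5371315400, p(131)=5964539504, p(132)=6620830889, p(133)=7346629512, p(134)=8149040695, p(135)=9035836076, p(136)=10015581680, p(137)=11097645016, p(138)=12292341831, p(139)=13610949895, p(140)=15065878135, p(141)=16670689208, p(142)=18440293320, p(143)=20390982757, p(144)=22540654445, p(145)=24908858009, p(146)=27517052599, p(147)=30388671978, p(148)=33549419497, p(149)=37027355200, p(150)=40853235313, p(151)=45060624582, p(152)=49686288421, p(153)=54770336324, p(154)=60356673280, p(155)=66493182097, p(156)=73232243759, p(157)=80630964769, p(158)=88751778802, p(159)=97662728555, p(160)=107438159466, p(161)=118159068427, p(162)=129913904637, p(163)=142798995930, p(164)=156919475295, p(165)=172389800255, p(166)=189334822579.
Final step: p(167) = p(166) + p(165) - p(162) - p(160) + p(155) + p(152) - p(145) - p(141) + p(132) + p(127) - p(116) - p(110) + p(97) + p(90) - p(75) - p(67) + p(50) + p(41) - p(22) - p(12)
= 189334822579 + 172389800255 - 129913904637 - 107438159466 + 66493182097 + 49686288421 - 24908858009 - 16670689208 + 6620830889 + 3913864295 - 1188908248 - 607163746 + 133230930 + 56634173 - 8118264 - 2679689 + 204226 + 44583 - 1002 - 77
= 207890420102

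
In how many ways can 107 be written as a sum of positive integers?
431149389

p(n) counts ways to write n as a sum of positive integers (order ignored).
Euler's pentagonal recurrence: p(k) = p(k-1) + p(k-2) - p(k-5) - p(k-7) + p(k-12) + p(k-15) - ... (offsets j(3j∓1)/2, signs ++--, p(0)=1, p(<0)=0).
DP table for k = 0..106: p(0)=1, p(1)=1, p(2)=2, p(3)=3, p(4)=5, p(5)=7, p(6)=11, p(7)=15, p(8)=22, p(9)=30, p(10)=42, p(11)=56, p(12)=77, p(13)=101, p(14)=135, p(15)=176, p(16)=231, p(17)=297, p(18)=385, p(19)=490, p(20)=627, p(21)=792, p(22)=1002, p(23)=1255, p(24)=1575, p(25)=1958, p(26)=2436, p(27)=3010, p(28)=3718, p(29)=4565, p(30)=5604, p(31)=6842, p(32)=8349, p(33)=10143, p(34)=12310, p(35)=14883, p(36)=17977, p(37)=21637, p(38)=26015, p(39)=31185, p(40)=37338, p(41)=44583, p(42)=53174, p(43)=63261, p(44)=75175, p(45)=89134, p(46)=105558, p(47)=124754, p(48)=147273, p(49)=173525, p(50)=204226, p(51)=239943, p(52)=281589, p(53)=329931, p(54)=386155, p(55)=451276, p(56)=526823, p(57)=614154, p(58)=715220, p(59)=831820, p(60)=966467, p(61)=1121505, p(62)=1300156, p(63)=1505499, p(64)=1741630, p(65)=2012558, p(66)=2323520, p(67)=2679689, p(68)=3087735, p(69)=3554345, p(70)=4087968, p(71)=4697205, p(72)=5392783, p(73)=6185689, p(74)=7089500, p(75)=8118264, p(76)=9289091, p(77)=10619863, p(78)=12132164, p(79)=13848650, p(80)=15796476, p(81)=18004327, p(82)=20506255, p(83)=23338469, p(84)=26543660, p(85)=30167357, p(86)=34262962, p(87)=38887673, p(88)=44108109, p(89)=49995925, p(90)=56634173, p(91)=64112359, p(92)=72533807, p(93)=82010177, p(94)=92669720, p(95)=104651419, p(96)=118114304, p(97)=133230930, p(98)=150198136, p(99)=169229875, p(100)=190569292, p(101)=214481126, p(102)=241265379, p(103)=271248950, p(104)=304801365, p(105)=342325709, p(106)=384276336.
Final step: p(107) = p(106) + p(105) - p(102) - p(100) + p(95) + p(92) - p(85) - p(81) + p(72) + p(67) - p(56) - p(50) + p(37) + p(30) - p(15) - p(7)
= 384276336 + 342325709 - 241265379 - 190569292 + 104651419 + 72533807 - 30167357 - 18004327 + 5392783 + 2679689 - 526823 - 204226 + 21637 + 5604 - 176 - 15
= 431149389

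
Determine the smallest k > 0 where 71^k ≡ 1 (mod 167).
166

167 is prime, so ord(71) divides φ(167) = 166.
Divisors of 166: 1, 2, 83, 166.
Repeated squaring: 71^1 ≡ 71, 71^2 ≡ 31, 71^4 ≡ 126, 71^8 ≡ 11, 71^16 ≡ 121, 71^32 ≡ 112, 71^64 ≡ 19, 71^128 ≡ 27 (mod 167).
Test 71^d mod 167 for each divisor d in increasing order:
71^1 ≡ 71
71^2 ≡ 31
71^83 = 71^64·71^16·71^2·71^1 ≡ 166
71^166 = 71^128·71^32·71^4·71^2 ≡ 1  ← first divisor giving 1
The order is 166.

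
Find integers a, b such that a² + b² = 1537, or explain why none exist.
4² + 39² (a=4, b=39)

Factorization: 1537 = 29 × 53
By Fermat: n is sum of two squares iff every prime p ≡ 3 (mod 4) appears to even power.
All primes ≡ 3 (mod 4) appear to even power.
Search a = 0, 1, 2, … for 1537 - a² a perfect square: first hit at a = 4: 1537 - 16 = 1521 = 39².
1537 = 4² + 39² = 16 + 1521 ✓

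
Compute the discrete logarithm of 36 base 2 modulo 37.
18

Baby-step giant-step with step n = ⌈√37⌉ = 7.
Baby steps 2^j mod 37 (j:value) for j=0..6: 0:1, 1:2, 2:4, 3:8, 4:16, 5:32, 6:27.
Giant-step multiplier: 2^(-7) ≡ 2^(36-7) = 2^29 ≡ 24 (mod 37).
Giant steps γ_i = 36·24^i mod 37: γ_0=36, γ_1=13, γ_2=16 (in table at j=4).
x = i·n + j = 2·7 + 4 = 18.
Check: 2^18 ≡ 36 (mod 37).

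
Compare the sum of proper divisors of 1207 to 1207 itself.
deficient

Proper divisors of 1207: sum = 1 + 17 + 71 = 89
Since 89 < 1207, 1207 is deficient.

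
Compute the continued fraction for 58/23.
[2; 1, 1, 11]

Euclidean algorithm steps:
58 = 2 × 23 + 12
23 = 1 × 12 + 11
12 = 1 × 11 + 1
11 = 11 × 1 + 0
Continued fraction: [2; 1, 1, 11]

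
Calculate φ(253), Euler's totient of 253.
220

253 = 11 × 23
φ(n) = n × ∏(1 - 1/p) for each prime p dividing n
φ(253) = 253 × (1 - 1/11) × (1 - 1/23) = 220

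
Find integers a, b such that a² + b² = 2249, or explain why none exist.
20² + 43² (a=20, b=43)

Factorization: 2249 = 13 × 173
By Fermat: n is sum of two squares iff every prime p ≡ 3 (mod 4) appears to even power.
All primes ≡ 3 (mod 4) appear to even power.
Search a = 0, 1, 2, … for 2249 - a² a perfect square: first hit at a = 20: 2249 - 400 = 1849 = 43².
2249 = 20² + 43² = 400 + 1849 ✓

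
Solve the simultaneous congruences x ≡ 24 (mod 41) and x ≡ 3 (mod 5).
188

Using Chinese Remainder Theorem:
M = 41 × 5 = 205
M1 = 5, M2 = 41
y1 = 5^(-1) mod 41 = 33
y2 = 41^(-1) mod 5 = 1
x = (24×5×33 + 3×41×1) mod 205 = 188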